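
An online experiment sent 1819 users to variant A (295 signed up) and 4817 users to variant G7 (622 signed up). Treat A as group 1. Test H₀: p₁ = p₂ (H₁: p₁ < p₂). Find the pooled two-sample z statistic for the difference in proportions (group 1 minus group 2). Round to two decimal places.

z = 3.48

p̂₁ = 295/1819 = 0.1622, p̂₂ = 622/4817 = 0.1291.
Pooled p̂ = (295+622)/(1819+4817) = 917/6636 = 0.1382.
SE = √(0.11909 × 0.000757351) = 0.0095.
z = (0.1622 − 0.1291)/0.0095 = 0.0331/0.0095 = 3.48.
p-value = P(Z < 3.480) ≈ 0.9997.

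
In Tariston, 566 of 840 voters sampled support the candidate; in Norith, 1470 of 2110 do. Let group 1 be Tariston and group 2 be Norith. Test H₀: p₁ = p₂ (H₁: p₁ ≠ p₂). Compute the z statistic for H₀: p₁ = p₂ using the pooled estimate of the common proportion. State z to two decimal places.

p̂₁ = 566/840 = 0.6738, p̂₂ = 1470/2110 = 0.6967.
Pooled p̂ = (566+1470)/(840+2110) = 2036/2950 = 0.6902.
SE = √(0.213836 × 0.00166441) = 0.0189.
z = (0.6738 − 0.6967)/0.0189 = -0.0229/0.0189 = -1.21.

z = -1.21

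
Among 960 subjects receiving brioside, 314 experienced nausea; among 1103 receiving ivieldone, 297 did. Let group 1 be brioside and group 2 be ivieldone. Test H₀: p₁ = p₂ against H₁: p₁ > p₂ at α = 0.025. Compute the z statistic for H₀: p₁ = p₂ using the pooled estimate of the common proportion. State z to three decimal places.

z = 2.869

p̂₁ = 314/960 ≈ 0.32708, p̂₂ = 297/1103 ≈ 0.26927.
Pooled p̂ = (314+297)/(960+1103) = 611/2063 = 0.29617.
SE = √(p̂(1−p̂)(1/n₁+1/n₂)) = √(0.29617·0.70383·0.00194828) = √(0.000406127) = 0.02015.
z = (0.32708 − 0.26927)/0.02015 = 0.05781/0.02015 = 2.869.
p-value = P(Z > 2.869) ≈ 0.0021; since p < α = 0.025, reject H₀.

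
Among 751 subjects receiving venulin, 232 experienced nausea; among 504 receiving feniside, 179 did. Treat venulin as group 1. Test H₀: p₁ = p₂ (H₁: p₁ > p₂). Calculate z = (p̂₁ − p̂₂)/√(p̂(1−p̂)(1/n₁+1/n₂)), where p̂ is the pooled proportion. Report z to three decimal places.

p̂₁ = 232/751 ≈ 0.30892, p̂₂ = 179/504 ≈ 0.35516.
Pooled p̂ = (232+179)/(751+504) = 411/1255 = 0.32749.
SE = √(0.22024 × 0.00331568) = 0.02702.
z = (0.30892 − 0.35516)/0.02702 = -0.04624/0.02702 = -1.711.

z = -1.711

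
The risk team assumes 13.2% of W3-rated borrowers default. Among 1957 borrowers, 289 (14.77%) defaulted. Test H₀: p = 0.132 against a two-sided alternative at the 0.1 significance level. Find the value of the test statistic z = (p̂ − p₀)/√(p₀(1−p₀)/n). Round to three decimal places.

z = 2.049

p̂ = 289/1957 ≈ 0.1476750.
Under H₀, SE = √(0.132·0.868/1957) = √(5.85468e-05) = 0.0076516.
z = (0.1476750 − 0.132)/0.0076516 = 0.0156750/0.0076516 = 2.049.
Two-sided p-value ≈ 2·Φ(−2.049) = 0.0405. With α = 0.1, reject H₀.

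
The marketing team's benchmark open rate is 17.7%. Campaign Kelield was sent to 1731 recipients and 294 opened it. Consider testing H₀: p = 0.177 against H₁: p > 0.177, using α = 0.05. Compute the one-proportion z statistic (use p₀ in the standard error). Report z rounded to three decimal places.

p̂ = 294/1731 ≈ 0.169844.
Under H₀, SE = √(0.177·0.823/1731) = √(8.41542e-05) = 0.009174.
z = (0.169844 − 0.177)/0.009174 = -0.007156/0.009174 = -0.780.
p-value = P(Z > -0.780) ≈ 0.7823. With α = 0.05, fail to reject H₀.

z = -0.780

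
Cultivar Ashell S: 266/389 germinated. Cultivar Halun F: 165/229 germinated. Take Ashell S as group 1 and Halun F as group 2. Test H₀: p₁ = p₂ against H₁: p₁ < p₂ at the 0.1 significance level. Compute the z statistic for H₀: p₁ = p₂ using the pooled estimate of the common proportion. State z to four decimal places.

p̂₁ = 266/389 ≈ 0.683805, p̂₂ = 165/229 ≈ 0.720524.
Pooled p̂ = (266+165)/(389+229) = 431/618 = 0.697411.
SE = √(0.211029 × 0.00693751) = 0.038262.
z = (0.683805 − 0.720524)/0.038262 = -0.036719/0.038262 = -0.9597.
p-value = P(Z < -0.960) ≈ 0.1686; since p > α = 0.1, fail to reject H₀.

z = -0.9597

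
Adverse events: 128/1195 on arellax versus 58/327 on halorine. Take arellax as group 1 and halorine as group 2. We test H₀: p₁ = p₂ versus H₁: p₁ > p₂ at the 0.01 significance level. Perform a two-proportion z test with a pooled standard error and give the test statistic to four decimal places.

p̂₁ = 128/1195 = 0.107113, p̂₂ = 58/327 = 0.177370.
Pooled p̂ = (128+58)/(1195+327) = 186/1522 = 0.122208.
SE = √(0.107273 × 0.00389492) = 0.020441.
z = (0.107113 − 0.177370)/0.020441 = -0.070257/0.020441 = -3.4371.
p-value = P(Z > -3.437) ≈ 0.9997, so at α = 0.01 we fail to reject H₀.

z = -3.4371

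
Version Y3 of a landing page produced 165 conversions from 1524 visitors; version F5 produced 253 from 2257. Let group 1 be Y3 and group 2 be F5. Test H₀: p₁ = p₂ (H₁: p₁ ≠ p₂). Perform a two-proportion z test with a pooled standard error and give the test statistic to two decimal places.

p̂₁ = 165/1524 = 0.1083, p̂₂ = 253/2257 = 0.1121.
Pooled p̂ = (165+253)/(1524+2257) = 418/3781 = 0.1106.
SE = √(0.0983309 × 0.00109923) = 0.0104.
z = (0.1083 − 0.1121)/0.0104 = -0.0038/0.0104 = -0.37.

z = -0.37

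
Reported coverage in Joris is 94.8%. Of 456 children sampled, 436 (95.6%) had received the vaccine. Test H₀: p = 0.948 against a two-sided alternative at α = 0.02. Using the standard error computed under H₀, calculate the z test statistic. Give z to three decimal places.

p̂ = 436/456 ≈ 0.95614.
SE = √(p₀(1−p₀)/n) = √(0.049296/456) = 0.01040.
z = (0.95614 − 0.948)/0.01040 = 0.00814/0.01040 = 0.783.
Two-sided p-value ≈ 2·Φ(−0.783) = 0.4337. With α = 0.02, fail to reject H₀.

z = 0.783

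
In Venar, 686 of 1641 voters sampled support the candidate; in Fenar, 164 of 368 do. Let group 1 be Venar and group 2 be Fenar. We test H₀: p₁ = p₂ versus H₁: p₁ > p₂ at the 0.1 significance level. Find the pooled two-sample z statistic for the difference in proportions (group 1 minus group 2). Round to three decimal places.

p̂₁ = 686/1641 = 0.41804, p̂₂ = 164/368 = 0.44565.
Pooled p̂ = (686+164)/(1641+368) = 850/2009 = 0.42310.
SE = √(p̂(1−p̂)(1/n₁+1/n₂)) = √(0.42310·0.57690·0.00332678) = √(0.000812019) = 0.02850.
z = (0.41804 − 0.44565)/0.02850 = -0.02761/0.02850 = -0.969.
p-value = P(Z > -0.969) ≈ 0.8337. With α = 0.1, fail to reject H₀.

z = -0.969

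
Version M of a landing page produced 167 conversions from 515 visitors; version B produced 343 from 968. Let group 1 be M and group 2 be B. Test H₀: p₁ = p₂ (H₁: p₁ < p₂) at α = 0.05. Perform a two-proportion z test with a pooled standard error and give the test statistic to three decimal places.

z = -1.161

p̂₁ = 167/515 ≈ 0.32427, p̂₂ = 343/968 ≈ 0.35434.
Pooled p̂ = (167+343)/(515+968) = 510/1483 = 0.34390.
SE = √(0.225632 × 0.00297481) = 0.02591.
z = (0.32427 − 0.35434)/0.02591 = -0.03007/0.02591 = -1.161.
p-value = P(Z < -1.161) ≈ 0.1229, so at α = 0.05 we fail to reject H₀.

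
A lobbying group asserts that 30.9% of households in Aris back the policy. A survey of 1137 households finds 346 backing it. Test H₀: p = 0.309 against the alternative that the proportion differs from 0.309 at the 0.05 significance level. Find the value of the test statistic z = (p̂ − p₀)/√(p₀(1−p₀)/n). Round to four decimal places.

z = -0.3423

p̂ = 346/1137 ≈ 0.3043096.
SE = √(p₀(1−p₀)/n) = √(0.21352/1137) = 0.0137037.
z = (0.3043096 − 0.309)/0.0137037 = -0.0046904/0.0137037 = -0.3423.
Two-sided p-value ≈ 2·Φ(−0.342) = 0.7321; since p > α = 0.05, fail to reject H₀.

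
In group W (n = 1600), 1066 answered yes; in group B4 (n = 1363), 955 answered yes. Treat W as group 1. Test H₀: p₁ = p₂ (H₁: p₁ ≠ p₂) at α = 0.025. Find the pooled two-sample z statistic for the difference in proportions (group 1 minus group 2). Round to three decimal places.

z = -2.005

p̂₁ = 1066/1600 = 0.66625, p̂₂ = 955/1363 = 0.70066.
Pooled p̂ = (1066+955)/(1600+1363) = 2021/2963 = 0.68208.
SE = √(0.216847 × 0.00135868) = 0.01716.
z = (0.66625 − 0.70066)/0.01716 = -0.03441/0.01716 = -2.005.
p-value = 2·P(Z > 2.005) ≈ 0.0450; since p > α = 0.025, fail to reject H₀.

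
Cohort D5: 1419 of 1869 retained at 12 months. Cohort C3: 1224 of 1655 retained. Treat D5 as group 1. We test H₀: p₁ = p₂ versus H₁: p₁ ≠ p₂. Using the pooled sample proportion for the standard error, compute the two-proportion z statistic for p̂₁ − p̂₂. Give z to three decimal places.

p̂₁ = 1419/1869 = 0.759230, p̂₂ = 1224/1655 = 0.739577.
Pooled p̂ = (1419+1224)/(1869+1655) = 2643/3524 = 0.750000.
SE = √(p̂(1−p̂)(1/n₁+1/n₂)) = √(0.750000·0.250000·0.00113928) = √(0.000213614) = 0.014616.
z = (0.759230 − 0.739577)/0.014616 = 0.019653/0.014616 = 1.345.

z = 1.345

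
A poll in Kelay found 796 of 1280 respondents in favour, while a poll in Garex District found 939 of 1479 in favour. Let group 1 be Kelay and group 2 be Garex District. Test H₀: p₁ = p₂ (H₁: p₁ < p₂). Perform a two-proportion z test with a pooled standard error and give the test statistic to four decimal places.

z = -0.7056

p̂₁ = 796/1280 = 0.621875, p̂₂ = 939/1479 = 0.634888.
Pooled p̂ = (796+939)/(1280+1479) = 1735/2759 = 0.628851.
SE = √(p̂(1−p̂)(1/n₁+1/n₂)) = √(0.628851·0.371149·0.00145738) = √(0.000340149) = 0.018443.
z = (0.621875 − 0.634888)/0.018443 = -0.013013/0.018443 = -0.7056.
p-value = P(Z < -0.706) ≈ 0.2402.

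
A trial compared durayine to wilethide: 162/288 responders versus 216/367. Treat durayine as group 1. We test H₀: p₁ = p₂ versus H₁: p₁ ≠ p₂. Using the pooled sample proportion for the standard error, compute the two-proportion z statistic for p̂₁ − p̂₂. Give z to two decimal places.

z = -0.67

p̂₁ = 162/288 ≈ 0.5625, p̂₂ = 216/367 ≈ 0.5886.
Pooled p̂ = (162+216)/(288+367) = 378/655 = 0.5771.
SE = √(p̂(1−p̂)(1/n₁+1/n₂)) = √(0.5771·0.4229·0.00619702) = √(0.00151242) = 0.0389.
z = (0.5625 − 0.5886)/0.0389 = -0.0261/0.0389 = -0.67.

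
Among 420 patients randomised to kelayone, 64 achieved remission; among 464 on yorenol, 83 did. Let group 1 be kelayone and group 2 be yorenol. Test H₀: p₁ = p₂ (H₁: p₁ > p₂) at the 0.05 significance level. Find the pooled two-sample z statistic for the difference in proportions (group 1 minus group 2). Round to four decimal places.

p̂₁ = 64/420 = 0.152381, p̂₂ = 83/464 = 0.178879.
Pooled p̂ = (64+83)/(420+464) = 147/884 = 0.166290.
SE = √(p̂(1−p̂)(1/n₁+1/n₂)) = √(0.166290·0.833710·0.00453612) = √(0.000628876) = 0.025077.
z = (0.152381 − 0.178879)/0.025077 = -0.026498/0.025077 = -1.0567.
p-value = P(Z > -1.057) ≈ 0.8547, so at α = 0.05 we fail to reject H₀.

z = -1.0567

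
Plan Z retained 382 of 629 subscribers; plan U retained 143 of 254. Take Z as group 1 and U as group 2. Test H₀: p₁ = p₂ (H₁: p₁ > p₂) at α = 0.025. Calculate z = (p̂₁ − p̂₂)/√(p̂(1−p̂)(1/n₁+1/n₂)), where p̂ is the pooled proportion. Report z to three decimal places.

p̂₁ = 382/629 = 0.60731, p̂₂ = 143/254 = 0.56299.
Pooled p̂ = (382+143)/(629+254) = 525/883 = 0.59456.
SE = √(0.241058 × 0.00552683) = 0.03650.
z = (0.60731 − 0.56299)/0.03650 = 0.04432/0.03650 = 1.214.
p-value = P(Z > 1.214) ≈ 0.1123; since p > α = 0.025, fail to reject H₀.

z = 1.214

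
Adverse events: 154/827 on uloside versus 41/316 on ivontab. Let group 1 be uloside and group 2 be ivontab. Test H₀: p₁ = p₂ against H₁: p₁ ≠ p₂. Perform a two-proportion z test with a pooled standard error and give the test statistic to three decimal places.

z = 2.270

p̂₁ = 154/827 = 0.18622, p̂₂ = 41/316 = 0.12975.
Pooled p̂ = (154+41)/(827+316) = 195/1143 = 0.17060.
SE = √(p̂(1−p̂)(1/n₁+1/n₂)) = √(0.17060·0.82940·0.00437375) = √(0.000618877) = 0.02488.
z = (0.18622 − 0.12975)/0.02488 = 0.05647/0.02488 = 2.270.
Two-sided p-value ≈ 2·Φ(−2.270) = 0.0232.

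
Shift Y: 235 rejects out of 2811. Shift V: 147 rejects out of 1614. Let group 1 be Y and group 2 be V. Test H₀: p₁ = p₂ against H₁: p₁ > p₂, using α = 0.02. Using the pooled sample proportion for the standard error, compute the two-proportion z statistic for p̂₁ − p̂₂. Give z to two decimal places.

z = -0.85

p̂₁ = 235/2811 ≈ 0.0836, p̂₂ = 147/1614 ≈ 0.0911.
Pooled p̂ = (235+147)/(2811+1614) = 382/4425 = 0.0863.
SE = √(0.0788752 × 0.000975324) = 0.0088.
z = (0.0836 − 0.0911)/0.0088 = -0.0075/0.0088 = -0.85.
p-value = P(Z > -0.853) ≈ 0.8031, so at α = 0.02 we fail to reject H₀.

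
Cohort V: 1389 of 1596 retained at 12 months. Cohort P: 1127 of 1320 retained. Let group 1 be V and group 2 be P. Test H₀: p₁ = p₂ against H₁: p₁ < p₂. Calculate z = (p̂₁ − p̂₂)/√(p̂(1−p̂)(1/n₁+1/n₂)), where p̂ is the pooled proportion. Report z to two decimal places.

z = 1.29

p̂₁ = 1389/1596 ≈ 0.8703, p̂₂ = 1127/1320 ≈ 0.8538.
Pooled p̂ = (1389+1127)/(1596+1320) = 2516/2916 = 0.8628.
SE = √(0.118357 × 0.00138414) = 0.0128.
z = (0.8703 − 0.8538)/0.0128 = 0.0165/0.0128 = 1.29.
p-value = P(Z < 1.290) ≈ 0.9015.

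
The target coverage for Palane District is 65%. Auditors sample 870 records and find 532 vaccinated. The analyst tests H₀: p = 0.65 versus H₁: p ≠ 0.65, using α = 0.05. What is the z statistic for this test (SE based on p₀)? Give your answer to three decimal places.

p̂ = 532/870 ≈ 0.611494.
Standard error under H₀: √(0.65×0.35/870) = 0.016171.
z = (0.611494 − 0.65)/0.016171 = -0.038506/0.016171 = -2.381.
Two-sided p-value ≈ 2·Φ(−2.381) = 0.0173; since p < α = 0.05, reject H₀.

z = -2.381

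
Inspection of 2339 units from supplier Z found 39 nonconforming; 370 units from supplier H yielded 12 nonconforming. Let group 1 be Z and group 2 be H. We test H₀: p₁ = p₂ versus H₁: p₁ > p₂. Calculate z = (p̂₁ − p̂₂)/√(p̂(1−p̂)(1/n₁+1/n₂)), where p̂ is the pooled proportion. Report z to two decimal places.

z = -2.07

p̂₁ = 39/2339 ≈ 0.0167, p̂₂ = 12/370 ≈ 0.0324.
Pooled p̂ = (39+12)/(2339+370) = 51/2709 = 0.0188.
SE = √(p̂(1−p̂)(1/n₁+1/n₂)) = √(0.0188·0.9812·0.00313024) = √(5.78208e-05) = 0.0076.
z = (0.0167 − 0.0324)/0.0076 = -0.0157/0.0076 = -2.07.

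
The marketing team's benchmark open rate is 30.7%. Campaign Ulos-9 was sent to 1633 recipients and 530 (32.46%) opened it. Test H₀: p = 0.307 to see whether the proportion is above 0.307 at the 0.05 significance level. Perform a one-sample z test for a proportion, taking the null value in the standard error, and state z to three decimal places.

p̂ = 530/1633 = 0.324556.
SE = √(p₀(1−p₀)/n) = √(0.21275/1633) = 0.011414.
z = (0.324556 − 0.307)/0.011414 = 0.017556/0.011414 = 1.538.
p-value = P(Z > 1.538) ≈ 0.0620. With α = 0.05, fail to reject H₀.

z = 1.538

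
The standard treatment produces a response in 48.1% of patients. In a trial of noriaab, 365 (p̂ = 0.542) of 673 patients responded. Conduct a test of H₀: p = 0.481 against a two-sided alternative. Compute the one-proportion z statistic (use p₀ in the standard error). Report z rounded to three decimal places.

p̂ = 365/673 ≈ 0.54235.
SE = √(p₀(1−p₀)/n) = √(0.24964/673) = 0.01926.
z = (0.54235 − 0.481)/0.01926 = 0.06135/0.01926 = 3.185.

z = 3.185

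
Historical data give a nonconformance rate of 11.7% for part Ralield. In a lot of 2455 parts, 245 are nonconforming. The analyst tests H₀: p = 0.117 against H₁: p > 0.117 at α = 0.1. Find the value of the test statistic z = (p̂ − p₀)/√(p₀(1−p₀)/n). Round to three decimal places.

p̂ = 245/2455 ≈ 0.099796.
SE = √(p₀(1−p₀)/n) = √(0.10331/2455) = 0.006487.
z = (0.099796 − 0.117)/0.006487 = -0.017204/0.006487 = -2.652.
p-value = P(Z > -2.652) ≈ 0.9960, so at α = 0.1 we fail to reject H₀.

z = -2.652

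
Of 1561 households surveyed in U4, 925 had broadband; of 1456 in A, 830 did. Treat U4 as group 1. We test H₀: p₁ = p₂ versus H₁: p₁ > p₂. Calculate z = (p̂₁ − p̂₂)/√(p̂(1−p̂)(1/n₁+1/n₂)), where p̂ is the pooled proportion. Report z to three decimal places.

z = 1.253

p̂₁ = 925/1561 = 0.59257, p̂₂ = 830/1456 = 0.57005.
Pooled p̂ = (925+830)/(1561+1456) = 1755/3017 = 0.58170.
SE = √(p̂(1−p̂)(1/n₁+1/n₂)) = √(0.58170·0.41830·0.00132743) = √(0.000322996) = 0.01797.
z = (0.59257 − 0.57005)/0.01797 = 0.02252/0.01797 = 1.253.
p-value = P(Z > 1.253) ≈ 0.1052.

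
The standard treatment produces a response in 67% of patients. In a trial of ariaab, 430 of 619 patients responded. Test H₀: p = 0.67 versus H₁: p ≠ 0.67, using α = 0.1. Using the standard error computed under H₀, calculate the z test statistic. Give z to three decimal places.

z = 1.305

p̂ = 430/619 ≈ 0.69467.
Standard error under H₀: √(0.67×0.33/619) = 0.01890.
z = (0.69467 − 0.67)/0.01890 = 0.02467/0.01890 = 1.305.
Two-sided p-value ≈ 2·Φ(−1.305) = 0.1918. With α = 0.1, fail to reject H₀.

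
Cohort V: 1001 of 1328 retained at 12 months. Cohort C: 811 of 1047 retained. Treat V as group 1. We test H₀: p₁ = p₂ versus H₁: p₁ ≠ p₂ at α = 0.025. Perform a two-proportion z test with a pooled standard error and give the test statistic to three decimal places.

z = -1.185

p̂₁ = 1001/1328 = 0.753765, p̂₂ = 811/1047 = 0.774594.
Pooled p̂ = (1001+811)/(1328+1047) = 1812/2375 = 0.762947.
SE = √(p̂(1−p̂)(1/n₁+1/n₂)) = √(0.762947·0.237053·0.00170812) = √(0.000308929) = 0.017576.
z = (0.753765 − 0.774594)/0.017576 = -0.020829/0.017576 = -1.185.
Two-sided p-value ≈ 2·Φ(−1.185) = 0.2360. With α = 0.025, fail to reject H₀.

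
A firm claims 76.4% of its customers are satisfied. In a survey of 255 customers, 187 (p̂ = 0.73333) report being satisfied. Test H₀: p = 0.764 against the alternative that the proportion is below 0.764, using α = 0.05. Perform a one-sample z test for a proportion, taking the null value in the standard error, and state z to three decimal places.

z = -1.153

p̂ = 187/255 ≈ 0.73333.
Standard error under H₀: √(0.764×0.236/255) = 0.02659.
z = (0.73333 − 0.764)/0.02659 = -0.03067/0.02659 = -1.153.
p-value = P(Z < -1.153) ≈ 0.1244. With α = 0.05, fail to reject H₀.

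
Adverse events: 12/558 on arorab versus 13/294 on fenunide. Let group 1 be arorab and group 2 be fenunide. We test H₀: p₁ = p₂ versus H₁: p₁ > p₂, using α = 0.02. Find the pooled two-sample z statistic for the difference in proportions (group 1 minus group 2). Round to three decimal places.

z = -1.867

p̂₁ = 12/558 = 0.0215054, p̂₂ = 13/294 = 0.0442177.
Pooled p̂ = (12+13)/(558+294) = 25/852 = 0.0293427.
SE = √(0.0284817 × 0.00519348) = 0.0121622.
z = (0.0215054 − 0.0442177)/0.0121622 = -0.0227123/0.0121622 = -1.867.
p-value = P(Z > -1.867) ≈ 0.9691. With α = 0.02, fail to reject H₀.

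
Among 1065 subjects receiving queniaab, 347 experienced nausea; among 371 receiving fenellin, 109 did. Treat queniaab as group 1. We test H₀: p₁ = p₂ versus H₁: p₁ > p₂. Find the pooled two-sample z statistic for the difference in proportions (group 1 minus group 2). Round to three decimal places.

z = 1.141

p̂₁ = 347/1065 ≈ 0.32582, p̂₂ = 109/371 ≈ 0.29380.
Pooled p̂ = (347+109)/(1065+371) = 456/1436 = 0.31755.
SE = √(0.216712 × 0.00363438) = 0.02806.
z = (0.32582 − 0.29380)/0.02806 = 0.03202/0.02806 = 1.141.
p-value = P(Z > 1.141) ≈ 0.1269.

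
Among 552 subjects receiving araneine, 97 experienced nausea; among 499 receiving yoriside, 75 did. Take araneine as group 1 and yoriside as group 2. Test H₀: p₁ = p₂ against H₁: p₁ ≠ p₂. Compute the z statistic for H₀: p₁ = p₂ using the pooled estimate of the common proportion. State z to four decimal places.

z = 1.1125

p̂₁ = 97/552 ≈ 0.175725, p̂₂ = 75/499 ≈ 0.150301.
Pooled p̂ = (97+75)/(552+499) = 172/1051 = 0.163654.
SE = √(p̂(1−p̂)(1/n₁+1/n₂)) = √(0.163654·0.836346·0.0038156) = √(0.000522246) = 0.022853.
z = (0.175725 − 0.150301)/0.022853 = 0.025424/0.022853 = 1.1125.
Two-sided p-value ≈ 2·Φ(−1.113) = 0.2659.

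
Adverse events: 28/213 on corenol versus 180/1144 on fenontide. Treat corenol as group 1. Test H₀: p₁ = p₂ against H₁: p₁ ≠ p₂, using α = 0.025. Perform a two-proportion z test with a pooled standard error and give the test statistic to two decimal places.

p̂₁ = 28/213 = 0.1315, p̂₂ = 180/1144 = 0.1573.
Pooled p̂ = (28+180)/(213+1144) = 208/1357 = 0.1533.
SE = √(p̂(1−p̂)(1/n₁+1/n₂)) = √(0.1533·0.8467·0.00556896) = √(0.000722766) = 0.0269.
z = (0.1315 − 0.1573)/0.0269 = -0.0258/0.0269 = -0.96.
Two-sided p-value ≈ 2·Φ(−0.963) = 0.3356. With α = 0.025, fail to reject H₀.

z = -0.96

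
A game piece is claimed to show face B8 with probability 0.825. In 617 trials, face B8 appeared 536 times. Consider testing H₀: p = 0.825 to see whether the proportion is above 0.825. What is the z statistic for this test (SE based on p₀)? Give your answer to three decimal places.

z = 2.858

p̂ = 536/617 = 0.86872.
Under H₀, SE = √(0.825·0.175/617) = √(0.000233995) = 0.01530.
z = (0.86872 − 0.825)/0.01530 = 0.04372/0.01530 = 2.858.
p-value = P(Z > 2.858) ≈ 0.0021.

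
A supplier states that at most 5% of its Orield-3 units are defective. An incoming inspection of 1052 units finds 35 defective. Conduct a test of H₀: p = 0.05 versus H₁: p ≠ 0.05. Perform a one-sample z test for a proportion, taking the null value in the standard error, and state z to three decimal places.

z = -2.490

p̂ = 35/1052 ≈ 0.03327.
Under H₀, SE = √(0.05·0.95/1052) = √(4.51521e-05) = 0.00672.
z = (0.03327 − 0.05)/0.00672 = -0.01673/0.00672 = -2.490.
p-value = 2·P(Z > 2.490) ≈ 0.0128.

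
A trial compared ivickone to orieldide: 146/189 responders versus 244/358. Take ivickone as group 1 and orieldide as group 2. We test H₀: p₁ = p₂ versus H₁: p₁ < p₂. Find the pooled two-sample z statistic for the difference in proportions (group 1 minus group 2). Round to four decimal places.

p̂₁ = 146/189 ≈ 0.772487, p̂₂ = 244/358 ≈ 0.681564.
Pooled p̂ = (146+244)/(189+358) = 390/547 = 0.712980.
SE = √(p̂(1−p̂)(1/n₁+1/n₂)) = √(0.712980·0.287020·0.0080843) = √(0.00165437) = 0.040674.
z = (0.772487 − 0.681564)/0.040674 = 0.090923/0.040674 = 2.2354.

z = 2.2354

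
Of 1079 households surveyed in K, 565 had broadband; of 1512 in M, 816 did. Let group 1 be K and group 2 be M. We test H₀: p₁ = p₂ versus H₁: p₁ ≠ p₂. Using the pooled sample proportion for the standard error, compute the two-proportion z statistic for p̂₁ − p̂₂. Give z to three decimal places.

p̂₁ = 565/1079 ≈ 0.52363, p̂₂ = 816/1512 ≈ 0.53968.
Pooled p̂ = (565+816)/(1079+1512) = 1381/2591 = 0.53300.
SE = √(0.248911 × 0.00158816) = 0.01988.
z = (0.52363 − 0.53968)/0.01988 = -0.01605/0.01988 = -0.807.
Two-sided p-value ≈ 2·Φ(−0.807) = 0.4195.

z = -0.807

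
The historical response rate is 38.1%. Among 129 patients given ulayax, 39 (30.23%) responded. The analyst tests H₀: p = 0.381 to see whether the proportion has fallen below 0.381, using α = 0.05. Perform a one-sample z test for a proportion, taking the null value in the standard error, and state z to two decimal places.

p̂ = 39/129 ≈ 0.3023.
Under H₀, SE = √(0.381·0.619/129) = √(0.00182821) = 0.0428.
z = (0.3023 − 0.381)/0.0428 = -0.0787/0.0428 = -1.84.
p-value = P(Z < -1.840) ≈ 0.0329; since p < α = 0.05, reject H₀.

z = -1.84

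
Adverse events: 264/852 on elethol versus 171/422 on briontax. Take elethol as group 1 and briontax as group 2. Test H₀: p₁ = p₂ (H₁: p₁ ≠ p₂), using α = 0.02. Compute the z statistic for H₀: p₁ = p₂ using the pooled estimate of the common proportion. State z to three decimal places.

z = -3.378

p̂₁ = 264/852 = 0.30986, p̂₂ = 171/422 = 0.40521.
Pooled p̂ = (264+171)/(852+422) = 435/1274 = 0.34144.
SE = √(p̂(1−p̂)(1/n₁+1/n₂)) = √(0.34144·0.65856·0.00354338) = √(0.000796764) = 0.02823.
z = (0.30986 − 0.40521)/0.02823 = -0.09535/0.02823 = -3.378.
Two-sided p-value ≈ 2·Φ(−3.378) = 0.0007; since p < α = 0.02, reject H₀.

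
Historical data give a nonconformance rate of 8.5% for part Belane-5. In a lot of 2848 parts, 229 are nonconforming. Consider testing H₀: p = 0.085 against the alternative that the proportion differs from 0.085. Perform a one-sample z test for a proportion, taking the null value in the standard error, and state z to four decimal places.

p̂ = 229/2848 ≈ 0.080407.
Standard error under H₀: √(0.085×0.915/2848) = 0.005226.
z = (0.080407 − 0.085)/0.005226 = -0.004593/0.005226 = -0.8789.

z = -0.8789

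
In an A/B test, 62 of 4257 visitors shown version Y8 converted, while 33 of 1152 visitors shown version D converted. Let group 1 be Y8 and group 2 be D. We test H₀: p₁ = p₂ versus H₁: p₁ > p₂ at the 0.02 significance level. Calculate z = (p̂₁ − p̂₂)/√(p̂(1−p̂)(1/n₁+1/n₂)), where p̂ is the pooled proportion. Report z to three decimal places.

p̂₁ = 62/4257 ≈ 0.014564, p̂₂ = 33/1152 ≈ 0.028646.
Pooled p̂ = (62+33)/(4257+1152) = 95/5409 = 0.017563.
SE = √(p̂(1−p̂)(1/n₁+1/n₂)) = √(0.017563·0.982437·0.00110296) = √(1.90315e-05) = 0.004363.
z = (0.014564 − 0.028646)/0.004363 = -0.014082/0.004363 = -3.228.
p-value = P(Z > -3.228) ≈ 0.9994, so at α = 0.02 we fail to reject H₀.

z = -3.228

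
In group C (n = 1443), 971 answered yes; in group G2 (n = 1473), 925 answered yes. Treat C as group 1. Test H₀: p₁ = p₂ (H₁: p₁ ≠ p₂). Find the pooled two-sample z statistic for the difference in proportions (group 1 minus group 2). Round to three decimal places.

p̂₁ = 971/1443 ≈ 0.67290, p̂₂ = 925/1473 ≈ 0.62797.
Pooled p̂ = (971+925)/(1443+1473) = 1896/2916 = 0.65021.
SE = √(p̂(1−p̂)(1/n₁+1/n₂)) = √(0.65021·0.34979·0.00137189) = √(0.00031202) = 0.01766.
z = (0.67290 − 0.62797)/0.01766 = 0.04493/0.01766 = 2.544.

z = 2.544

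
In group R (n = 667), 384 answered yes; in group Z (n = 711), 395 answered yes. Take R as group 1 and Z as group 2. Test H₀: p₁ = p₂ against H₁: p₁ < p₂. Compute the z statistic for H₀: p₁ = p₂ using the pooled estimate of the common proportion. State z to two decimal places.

p̂₁ = 384/667 = 0.5757, p̂₂ = 395/711 = 0.5556.
Pooled p̂ = (384+395)/(667+711) = 779/1378 = 0.5653.
SE = √(0.245734 × 0.00290572) = 0.0267.
z = (0.5757 − 0.5556)/0.0267 = 0.0201/0.0267 = 0.75.
p-value = P(Z < 0.754) ≈ 0.7747.

z = 0.75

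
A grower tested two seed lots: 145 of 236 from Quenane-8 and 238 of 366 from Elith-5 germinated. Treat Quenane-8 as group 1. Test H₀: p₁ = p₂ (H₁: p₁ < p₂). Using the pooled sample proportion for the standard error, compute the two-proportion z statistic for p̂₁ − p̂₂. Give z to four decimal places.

p̂₁ = 145/236 = 0.614407, p̂₂ = 238/366 = 0.650273.
Pooled p̂ = (145+238)/(236+366) = 383/602 = 0.636213.
SE = √(0.231446 × 0.00696953) = 0.040163.
z = (0.614407 − 0.650273)/0.040163 = -0.035866/0.040163 = -0.8930.

z = -0.8930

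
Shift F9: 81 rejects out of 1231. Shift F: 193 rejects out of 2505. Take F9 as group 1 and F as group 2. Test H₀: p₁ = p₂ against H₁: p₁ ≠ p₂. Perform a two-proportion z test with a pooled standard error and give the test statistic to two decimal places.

p̂₁ = 81/1231 ≈ 0.06580, p̂₂ = 193/2505 ≈ 0.07705.
Pooled p̂ = (81+193)/(1231+2505) = 274/3736 = 0.07334.
SE = √(p̂(1−p̂)(1/n₁+1/n₂)) = √(0.07334·0.92666·0.00121155) = √(8.23389e-05) = 0.00907.
z = (0.06580 − 0.07705)/0.00907 = -0.01125/0.00907 = -1.24.

z = -1.24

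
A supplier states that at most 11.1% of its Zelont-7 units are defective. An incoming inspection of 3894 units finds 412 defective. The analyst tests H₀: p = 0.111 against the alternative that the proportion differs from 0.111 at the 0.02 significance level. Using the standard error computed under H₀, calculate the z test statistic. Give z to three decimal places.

z = -1.032

p̂ = 412/3894 ≈ 0.105804.
SE = √(p₀(1−p₀)/n) = √(0.098679/3894) = 0.005034.
z = (0.105804 − 0.111)/0.005034 = -0.005196/0.005034 = -1.032.
p-value = 2·P(Z > 1.032) ≈ 0.3020. With α = 0.02, fail to reject H₀.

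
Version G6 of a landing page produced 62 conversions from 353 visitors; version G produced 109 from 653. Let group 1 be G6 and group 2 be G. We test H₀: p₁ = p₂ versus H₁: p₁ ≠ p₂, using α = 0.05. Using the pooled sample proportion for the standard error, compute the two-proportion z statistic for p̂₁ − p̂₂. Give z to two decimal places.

z = 0.35

p̂₁ = 62/353 = 0.1756, p̂₂ = 109/653 = 0.1669.
Pooled p̂ = (62+109)/(353+653) = 171/1006 = 0.1700.
SE = √(p̂(1−p̂)(1/n₁+1/n₂)) = √(0.1700·0.8300·0.00436425) = √(0.000615739) = 0.0248.
z = (0.1756 − 0.1669)/0.0248 = 0.0087/0.0248 = 0.35.
Two-sided p-value ≈ 2·Φ(−0.351) = 0.7254, so at α = 0.05 we fail to reject H₀.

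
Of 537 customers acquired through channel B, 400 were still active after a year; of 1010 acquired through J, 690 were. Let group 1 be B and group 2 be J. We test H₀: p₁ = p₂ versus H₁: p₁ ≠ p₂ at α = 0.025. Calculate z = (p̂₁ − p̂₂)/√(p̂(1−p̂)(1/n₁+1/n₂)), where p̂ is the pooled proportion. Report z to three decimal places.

p̂₁ = 400/537 = 0.744879, p̂₂ = 690/1010 = 0.683168.
Pooled p̂ = (400+690)/(537+1010) = 1090/1547 = 0.704590.
SE = √(0.208143 × 0.0028523) = 0.024366.
z = (0.744879 − 0.683168)/0.024366 = 0.061711/0.024366 = 2.533.
Two-sided p-value ≈ 2·Φ(−2.533) = 0.0113; since p < α = 0.025, reject H₀.

z = 2.533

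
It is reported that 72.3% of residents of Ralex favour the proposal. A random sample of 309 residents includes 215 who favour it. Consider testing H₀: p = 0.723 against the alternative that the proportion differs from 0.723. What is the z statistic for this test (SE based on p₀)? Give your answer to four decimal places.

p̂ = 215/309 ≈ 0.695793.
Standard error under H₀: √(0.723×0.277/309) = 0.025458.
z = (0.695793 − 0.723)/0.025458 = -0.027207/0.025458 = -1.0687.

z = -1.0687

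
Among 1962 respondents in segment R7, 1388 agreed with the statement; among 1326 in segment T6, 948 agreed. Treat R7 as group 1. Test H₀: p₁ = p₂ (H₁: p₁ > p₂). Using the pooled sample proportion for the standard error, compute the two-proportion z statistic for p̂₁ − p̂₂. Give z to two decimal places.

p̂₁ = 1388/1962 = 0.70744, p̂₂ = 948/1326 = 0.71493.
Pooled p̂ = (1388+948)/(1962+1326) = 2336/3288 = 0.71046.
SE = √(p̂(1−p̂)(1/n₁+1/n₂)) = √(0.71046·0.28954·0.00126383) = √(0.000259977) = 0.01612.
z = (0.70744 − 0.71493)/0.01612 = -0.00749/0.01612 = -0.46.

z = -0.46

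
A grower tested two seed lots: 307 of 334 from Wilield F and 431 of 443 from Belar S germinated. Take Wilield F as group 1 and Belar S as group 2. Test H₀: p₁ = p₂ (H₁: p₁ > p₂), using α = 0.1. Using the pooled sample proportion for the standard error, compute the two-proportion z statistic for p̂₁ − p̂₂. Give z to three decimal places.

p̂₁ = 307/334 ≈ 0.919162, p̂₂ = 431/443 ≈ 0.972912.
Pooled p̂ = (307+431)/(334+443) = 738/777 = 0.949807.
SE = √(0.0476737 × 0.00525135) = 0.015822.
z = (0.919162 − 0.972912)/0.015822 = -0.053750/0.015822 = -3.397.
p-value = P(Z > -3.397) ≈ 0.9997; since p > α = 0.1, fail to reject H₀.

z = -3.397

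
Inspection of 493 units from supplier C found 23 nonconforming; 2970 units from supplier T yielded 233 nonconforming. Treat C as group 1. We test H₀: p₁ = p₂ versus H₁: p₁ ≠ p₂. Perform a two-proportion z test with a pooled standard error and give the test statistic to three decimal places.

z = -2.499

p̂₁ = 23/493 = 0.046653, p̂₂ = 233/2970 = 0.078451.
Pooled p̂ = (23+233)/(493+2970) = 256/3463 = 0.073924.
SE = √(p̂(1−p̂)(1/n₁+1/n₂)) = √(0.073924·0.926076·0.0023651) = √(0.000161914) = 0.012725.
z = (0.046653 − 0.078451)/0.012725 = -0.031798/0.012725 = -2.499.
p-value = 2·P(Z > 2.499) ≈ 0.0125.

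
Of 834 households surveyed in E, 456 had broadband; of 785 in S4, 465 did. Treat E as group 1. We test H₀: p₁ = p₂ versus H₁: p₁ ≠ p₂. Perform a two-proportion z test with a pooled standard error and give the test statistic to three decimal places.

p̂₁ = 456/834 = 0.54676, p̂₂ = 465/785 = 0.59236.
Pooled p̂ = (456+465)/(834+785) = 921/1619 = 0.56887.
SE = √(0.245257 × 0.00247293) = 0.02463.
z = (0.54676 − 0.59236)/0.02463 = -0.04560/0.02463 = -1.851.
p-value = 2·P(Z > 1.851) ≈ 0.0641.

z = -1.851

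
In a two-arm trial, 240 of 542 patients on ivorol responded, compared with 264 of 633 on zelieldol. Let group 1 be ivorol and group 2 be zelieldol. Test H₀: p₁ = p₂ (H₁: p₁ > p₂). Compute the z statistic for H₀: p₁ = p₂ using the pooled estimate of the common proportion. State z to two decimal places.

z = 0.89

p̂₁ = 240/542 = 0.4428, p̂₂ = 264/633 = 0.4171.
Pooled p̂ = (240+264)/(542+633) = 504/1175 = 0.4289.
SE = √(0.24495 × 0.0034248) = 0.0290.
z = (0.4428 − 0.4171)/0.0290 = 0.0257/0.0290 = 0.89.
p-value = P(Z > 0.889) ≈ 0.1871.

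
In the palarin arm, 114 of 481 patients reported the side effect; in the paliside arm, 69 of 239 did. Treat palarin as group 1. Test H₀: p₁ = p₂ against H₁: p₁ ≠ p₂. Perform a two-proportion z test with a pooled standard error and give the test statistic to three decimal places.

p̂₁ = 114/481 = 0.23701, p̂₂ = 69/239 = 0.28870.
Pooled p̂ = (114+69)/(481+239) = 183/720 = 0.25417.
SE = √(p̂(1−p̂)(1/n₁+1/n₂)) = √(0.25417·0.74583·0.0062631) = √(0.00118727) = 0.03446.
z = (0.23701 − 0.28870)/0.03446 = -0.05169/0.03446 = -1.500.

z = -1.500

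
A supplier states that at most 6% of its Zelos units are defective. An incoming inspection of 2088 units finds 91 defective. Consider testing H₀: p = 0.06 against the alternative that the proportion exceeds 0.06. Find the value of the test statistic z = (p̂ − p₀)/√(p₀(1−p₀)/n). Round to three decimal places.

z = -3.159

p̂ = 91/2088 = 0.043582.
Under H₀, SE = √(0.06·0.94/2088) = √(2.70115e-05) = 0.005197.
z = (0.043582 − 0.06)/0.005197 = -0.016418/0.005197 = -3.159.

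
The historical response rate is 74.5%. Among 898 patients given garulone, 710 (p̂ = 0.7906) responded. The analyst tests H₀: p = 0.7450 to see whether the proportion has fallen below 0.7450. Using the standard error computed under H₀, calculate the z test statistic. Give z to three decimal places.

p̂ = 710/898 = 0.790646.
Under H₀, SE = √(0.745·0.255/898) = √(0.000211553) = 0.014545.
z = (0.790646 − 0.745)/0.014545 = 0.045646/0.014545 = 3.138.

z = 3.138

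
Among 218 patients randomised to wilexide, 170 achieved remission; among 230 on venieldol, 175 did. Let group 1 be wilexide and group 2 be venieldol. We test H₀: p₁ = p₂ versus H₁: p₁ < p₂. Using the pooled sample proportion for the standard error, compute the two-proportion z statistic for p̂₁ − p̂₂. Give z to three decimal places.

z = 0.476

p̂₁ = 170/218 ≈ 0.77982, p̂₂ = 175/230 ≈ 0.76087.
Pooled p̂ = (170+175)/(218+230) = 345/448 = 0.77009.
SE = √(0.177052 × 0.00893498) = 0.03977.
z = (0.77982 − 0.76087)/0.03977 = 0.01895/0.03977 = 0.476.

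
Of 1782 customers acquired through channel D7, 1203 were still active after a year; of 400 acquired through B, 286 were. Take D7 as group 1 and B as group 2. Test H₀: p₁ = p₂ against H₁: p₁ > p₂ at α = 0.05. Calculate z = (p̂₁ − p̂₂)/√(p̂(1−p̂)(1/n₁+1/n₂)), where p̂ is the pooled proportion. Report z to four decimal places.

p̂₁ = 1203/1782 ≈ 0.675084, p̂₂ = 286/400 ≈ 0.715000.
Pooled p̂ = (1203+286)/(1782+400) = 1489/2182 = 0.682401.
SE = √(p̂(1−p̂)(1/n₁+1/n₂)) = √(0.682401·0.317599·0.00306117) = √(0.000663446) = 0.025757.
z = (0.675084 − 0.715000)/0.025757 = -0.039916/0.025757 = -1.5497.
p-value = P(Z > -1.550) ≈ 0.9394, so at α = 0.05 we fail to reject H₀.

z = -1.5497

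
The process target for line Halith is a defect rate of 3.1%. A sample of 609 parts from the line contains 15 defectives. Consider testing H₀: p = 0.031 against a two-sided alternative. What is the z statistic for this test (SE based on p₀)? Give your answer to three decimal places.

p̂ = 15/609 = 0.02463.
Standard error under H₀: √(0.031×0.969/609) = 0.00702.
z = (0.02463 − 0.031)/0.00702 = -0.00637/0.00702 = -0.907.
Two-sided p-value ≈ 2·Φ(−0.907) = 0.3644.

z = -0.907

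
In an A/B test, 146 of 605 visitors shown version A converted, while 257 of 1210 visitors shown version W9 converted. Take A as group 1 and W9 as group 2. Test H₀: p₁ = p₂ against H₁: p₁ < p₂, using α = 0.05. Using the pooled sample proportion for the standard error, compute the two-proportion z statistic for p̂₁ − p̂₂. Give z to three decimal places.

z = 1.398

p̂₁ = 146/605 ≈ 0.24132, p̂₂ = 257/1210 ≈ 0.21240.
Pooled p̂ = (146+257)/(605+1210) = 403/1815 = 0.22204.
SE = √(0.172737 × 0.00247934) = 0.02069.
z = (0.24132 − 0.21240)/0.02069 = 0.02892/0.02069 = 1.398.
p-value = P(Z < 1.398) ≈ 0.9189. With α = 0.05, fail to reject H₀.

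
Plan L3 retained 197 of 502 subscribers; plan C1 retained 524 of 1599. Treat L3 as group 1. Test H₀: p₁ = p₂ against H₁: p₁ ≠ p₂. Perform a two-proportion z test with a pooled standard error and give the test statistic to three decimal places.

p̂₁ = 197/502 = 0.39243, p̂₂ = 524/1599 = 0.32770.
Pooled p̂ = (197+524)/(502+1599) = 721/2101 = 0.34317.
SE = √(p̂(1−p̂)(1/n₁+1/n₂)) = √(0.34317·0.65683·0.00261742) = √(0.000589978) = 0.02429.
z = (0.39243 − 0.32770)/0.02429 = 0.06473/0.02429 = 2.665.

z = 2.665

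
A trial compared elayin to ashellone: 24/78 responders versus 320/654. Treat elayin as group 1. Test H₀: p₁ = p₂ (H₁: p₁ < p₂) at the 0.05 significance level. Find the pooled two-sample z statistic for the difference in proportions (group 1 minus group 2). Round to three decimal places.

z = -3.038

p̂₁ = 24/78 ≈ 0.307692, p̂₂ = 320/654 ≈ 0.489297.
Pooled p̂ = (24+320)/(78+654) = 344/732 = 0.469945.
SE = √(p̂(1−p̂)(1/n₁+1/n₂)) = √(0.469945·0.530055·0.0143496) = √(0.00357443) = 0.059787.
z = (0.307692 − 0.489297)/0.059787 = -0.181605/0.059787 = -3.038.
p-value = P(Z < -3.038) ≈ 0.0012. With α = 0.05, reject H₀.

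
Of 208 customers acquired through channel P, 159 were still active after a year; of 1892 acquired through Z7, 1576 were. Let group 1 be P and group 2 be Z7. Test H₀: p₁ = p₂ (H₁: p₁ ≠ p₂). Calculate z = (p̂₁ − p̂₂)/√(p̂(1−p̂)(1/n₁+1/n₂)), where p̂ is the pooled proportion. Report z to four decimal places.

z = -2.4766

p̂₁ = 159/208 = 0.764423, p̂₂ = 1576/1892 = 0.832981.
Pooled p̂ = (159+1576)/(208+1892) = 1735/2100 = 0.826190.
SE = √(0.1436 × 0.00533623) = 0.027682.
z = (0.764423 − 0.832981)/0.027682 = -0.068558/0.027682 = -2.4766.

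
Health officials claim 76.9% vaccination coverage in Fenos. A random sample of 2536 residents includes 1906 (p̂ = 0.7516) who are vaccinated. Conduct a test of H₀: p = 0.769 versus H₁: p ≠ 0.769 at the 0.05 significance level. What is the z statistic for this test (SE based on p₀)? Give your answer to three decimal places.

p̂ = 1906/2536 = 0.751577.
Under H₀, SE = √(0.769·0.231/2536) = √(7.00469e-05) = 0.008369.
z = (0.751577 − 0.769)/0.008369 = -0.017423/0.008369 = -2.082.
Two-sided p-value ≈ 2·Φ(−2.082) = 0.0374; since p < α = 0.05, reject H₀.

z = -2.082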